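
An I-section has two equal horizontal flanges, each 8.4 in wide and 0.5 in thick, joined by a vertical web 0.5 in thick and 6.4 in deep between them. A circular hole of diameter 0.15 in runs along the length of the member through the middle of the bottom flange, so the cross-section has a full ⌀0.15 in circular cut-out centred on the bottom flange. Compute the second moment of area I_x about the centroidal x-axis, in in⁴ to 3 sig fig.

I_x ≈ 111 in⁴

Split into non-overlapping primitives; take the origin at the lower-left of the bounding box.
Bottom flange: 8.4 × 0.5, A = 4.2 in², y = 0.25 in, Ī = 0.0875 in⁴.
Web: 0.5 × 6.4, A = 3.2 in², y = 3.7 in, Ī = 10.923 in⁴.
Top flange: 8.4 × 0.5, A = 4.2 in², y = 7.15 in, Ī = 0.0875 in⁴.
Hole (subtracted): ⌀0.15, A = 0.017671 in², y = 0.25 in, Ī = 0.00002485 in⁴.
Centroid: ȳ = ΣA·y / ΣA = 3.7053 in.
Transfer each piece to the centroidal x-axis using Ī + A·d² with d = y − 3.7053:
  bottom flange: d = -3.4553 in → contributes +50.231 in⁴
  web: d = -0.0052638 in → contributes +10.923 in⁴
  top flange: d = 3.4447 in → contributes +49.926 in⁴
  hole: d = -3.4553 in → contributes −0.211 in⁴
Total I = 110.87 in⁴.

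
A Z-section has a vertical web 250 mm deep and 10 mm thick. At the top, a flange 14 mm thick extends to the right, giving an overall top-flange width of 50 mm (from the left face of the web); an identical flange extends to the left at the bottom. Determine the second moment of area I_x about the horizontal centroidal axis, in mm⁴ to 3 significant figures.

I_x ≈ 2.86 × 10⁷ mm⁴

Break the section into simple shapes (no overlaps), measuring from the bottom-left corner of the bounding box.
Web: 10 × 250, A = 2 500 mm², y = 125 mm, Ī = 13 020 833 mm⁴.
Top flange (beyond web): 40 × 14, A = 560 mm², y = 243 mm, Ī = 9146.7 mm⁴.
Bottom flange (beyond web): 40 × 14, A = 560 mm², y = 7 mm, Ī = 9146.7 mm⁴.
Centroid: ȳ = ΣA·y / ΣA = 125 mm.
Transfer each piece to the horizontal centroidal axis using Ī + A·d² with d = y − 125:
  web: d = 0 mm → contributes +13 020 833 mm⁴
  top flange (beyond web): d = 118 mm → contributes +7 806 587 mm⁴
  bottom flange (beyond web): d = -118 mm → contributes +7 806 587 mm⁴
Total I = 28 634 007 mm⁴.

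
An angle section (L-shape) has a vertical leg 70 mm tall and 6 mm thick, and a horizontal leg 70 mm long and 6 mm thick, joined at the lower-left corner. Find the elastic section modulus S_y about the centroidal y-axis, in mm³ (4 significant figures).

S_y ≈ 7519 mm³

Break the section into simple shapes (no overlaps), measuring from the bottom-left corner of the bounding box.
Vertical leg: 6 × 70, A = 420 mm², x = 3 mm, Ī = 1 260 mm⁴.
Horizontal leg (remainder): 64 × 6, A = 384 mm², x = 38 mm, Ī = 131 072 mm⁴.
Centroid: x̄ = ΣA·x / ΣA = 19.7164 mm.
Transfer each piece to the centroidal y-axis using Ī + A·d² with d = x − 19.7164:
  vertical leg: d = -16.7164 mm → contributes +118 624 mm⁴
  horizontal leg (remainder): d = 18.2836 mm → contributes +259 439 mm⁴
Total I = 378 063 mm⁴.
Extreme fibre distance c = 50.2836 mm; S = I/c = 7518.62 mm³.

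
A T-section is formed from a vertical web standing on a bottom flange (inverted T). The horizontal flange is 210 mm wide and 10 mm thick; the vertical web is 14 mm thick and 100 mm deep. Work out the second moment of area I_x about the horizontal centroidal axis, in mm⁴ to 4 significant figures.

I_x ≈ 3.725 × 10⁶ mm⁴

Treat the section as a set of non-overlapping primitives; coordinates are from the bounding-box lower-left.
Flange: 210 × 10, A = 2 100 mm², y = 5 mm, Ī = 17 500 mm⁴.
Web: 14 × 100, A = 1 400 mm², y = 60 mm, Ī = 1 166 667 mm⁴.
Centroid: ȳ = ΣA·y / ΣA = 27 mm.
Transfer each piece to the horizontal centroidal axis using Ī + A·d² with d = y − 27:
  flange: d = -22 mm → contributes +1 033 900 mm⁴
  web: d = 33 mm → contributes +2 691 267 mm⁴
Total I = 3 725 167 mm⁴.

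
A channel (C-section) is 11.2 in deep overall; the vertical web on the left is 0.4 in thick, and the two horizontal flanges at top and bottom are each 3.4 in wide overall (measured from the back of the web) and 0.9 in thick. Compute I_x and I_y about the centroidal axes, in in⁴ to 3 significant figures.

Split into non-overlapping primitives; take the origin at the lower-left of the bounding box.
Web: 0.4 × 11.2, A = 4.48 in², y = 5.6 in, Ī = 46.831 in⁴.
Top flange (beyond web): 3 × 0.9, A = 2.7 in², y = 10.75 in, Ī = 0.18225 in⁴.
Bottom flange (beyond web): 3 × 0.9, A = 2.7 in², y = 0.45 in, Ī = 0.18225 in⁴.
By symmetry the centroid is at mid-height, ȳ = 5.6 in.
Transfer each piece to the centroidal x-axis using Ī + A·d² with d = y − 5.6:
  web: d = 0 in → contributes +46.831 in⁴
  top flange (beyond web): d = 5.15 in → contributes +71.793 in⁴
  bottom flange (beyond web): d = -5.15 in → contributes +71.793 in⁴
Total I = 190.42 in⁴.
For the y-axis: x̄ = 1.1291 in.
Repeating about the centroidal y-axis gives I_y = 11.186 in⁴.

I_x ≈ 190 in⁴, I_y ≈ 11.2 in⁴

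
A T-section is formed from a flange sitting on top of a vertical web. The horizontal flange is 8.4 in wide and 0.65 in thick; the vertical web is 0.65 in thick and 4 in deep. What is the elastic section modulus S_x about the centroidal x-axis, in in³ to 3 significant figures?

Decompose the section into non-overlapping parts with the origin at the bottom-left of its bounding rectangle.
Flange: 8.4 × 0.65, A = 5.46 in², y = 4.325 in, Ī = 0.19224 in⁴.
Web: 0.65 × 4, A = 2.6 in², y = 2 in, Ī = 3.4667 in⁴.
Centroid: ȳ = ΣA·y / ΣA = 3.575 in.
Transfer each piece to the centroidal x-axis using Ī + A·d² with d = y − 3.575:
  flange: d = 0.75 in → contributes +3.2635 in⁴
  web: d = -1.575 in → contributes +9.9163 in⁴
Total I = 13.18 in⁴.
Extreme fibre distance c = 3.575 in; S = I/c = 3.6867 in³.

S_x ≈ 3.69 in³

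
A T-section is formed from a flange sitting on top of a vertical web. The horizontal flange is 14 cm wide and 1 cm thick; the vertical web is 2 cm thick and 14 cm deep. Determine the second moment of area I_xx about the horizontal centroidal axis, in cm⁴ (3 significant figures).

I_xx ≈ 984 cm⁴

Treat the section as a set of non-overlapping primitives; coordinates are from the bounding-box lower-left.
Flange: 14 × 1, A = 14 cm², y = 14.5 cm, Ī = 1.1667 cm⁴.
Web: 2 × 14, A = 28 cm², y = 7 cm, Ī = 457.33 cm⁴.
Centroid: ȳ = ΣA·y / ΣA = 9.5 cm.
Transfer each piece to the horizontal centroidal axis using Ī + A·d² with d = y − 9.5:
  flange: d = 5 cm → contributes +351.17 cm⁴
  web: d = -2.5 cm → contributes +632.33 cm⁴
Total I = 983.5 cm⁴.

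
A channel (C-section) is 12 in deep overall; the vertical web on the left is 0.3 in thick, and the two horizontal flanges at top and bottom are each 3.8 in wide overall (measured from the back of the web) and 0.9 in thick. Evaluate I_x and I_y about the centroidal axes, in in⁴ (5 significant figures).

I_x ≈ 237.68 in⁴, I_y ≈ 14.728 in⁴

Break the section into simple shapes (no overlaps), measuring from the bottom-left corner of the bounding box.
Web: 0.3 × 12, A = 3.6 in², y = 6 in, Ī = 43.2 in⁴.
Top flange (beyond web): 3.5 × 0.9, A = 3.15 in², y = 11.55 in, Ī = 0.212625 in⁴.
Bottom flange (beyond web): 3.5 × 0.9, A = 3.15 in², y = 0.45 in, Ī = 0.212625 in⁴.
By symmetry the centroid is at mid-height, ȳ = 6 in.
Transfer each piece to the centroidal x-axis using Ī + A·d² with d = y − 6:
  web: d = 0 in → contributes +43.2 in⁴
  top flange (beyond web): d = 5.55 in → contributes +97.2405 in⁴
  bottom flange (beyond web): d = -5.55 in → contributes +97.2405 in⁴
Total I = 237.681 in⁴.
For the y-axis: x̄ = 1.359091 in.
Repeating about the centroidal y-axis gives I_y = 14.72843 in⁴.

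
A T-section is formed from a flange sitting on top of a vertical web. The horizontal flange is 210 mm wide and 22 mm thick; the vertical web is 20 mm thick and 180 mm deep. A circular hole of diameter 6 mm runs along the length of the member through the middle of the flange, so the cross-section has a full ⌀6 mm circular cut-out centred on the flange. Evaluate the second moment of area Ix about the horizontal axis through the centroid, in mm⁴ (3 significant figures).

Decompose the section into non-overlapping parts with the origin at the bottom-left of its bounding rectangle.
Flange: 210 × 22, A = 4 620 mm², y = 191 mm, Ī = 186 340 mm⁴.
Web: 20 × 180, A = 3 600 mm², y = 90 mm, Ī = 9 720 000 mm⁴.
Hole (subtracted): ⌀6, A = 28.274 mm², y = 191 mm, Ī = 63.617 mm⁴.
Centroid: ȳ = ΣA·y / ΣA = 146.61 mm.
Transfer each piece to the horizontal axis through the centroid using Ī + A·d² with d = y − 146.61:
  flange: d = 44.386 mm → contributes +9 288 384 mm⁴
  web: d = -56.614 mm → contributes +21 258 419 mm⁴
  hole: d = 44.386 mm → contributes −55 768 mm⁴
Total I = 30 491 035 mm⁴.

Ix ≈ 3.05 × 10⁷ mm⁴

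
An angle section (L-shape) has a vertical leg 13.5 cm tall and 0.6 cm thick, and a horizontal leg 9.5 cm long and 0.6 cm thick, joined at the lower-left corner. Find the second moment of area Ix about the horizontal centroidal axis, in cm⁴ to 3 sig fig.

Ix ≈ 257 cm⁴

Treat the section as a set of non-overlapping primitives; coordinates are from the bounding-box lower-left.
Vertical leg: 0.6 × 13.5, A = 8.1 cm², y = 6.75 cm, Ī = 123.02 cm⁴.
Horizontal leg (remainder): 8.9 × 0.6, A = 5.34 cm², y = 0.3 cm, Ī = 0.1602 cm⁴.
Centroid: ȳ = ΣA·y / ΣA = 4.1873 cm.
Transfer each piece to the horizontal centroidal axis using Ī + A·d² with d = y − 4.1873:
  vertical leg: d = 2.5627 cm → contributes +176.22 cm⁴
  horizontal leg (remainder): d = -3.8873 cm → contributes +80.853 cm⁴
Total I = 257.07 cm⁴.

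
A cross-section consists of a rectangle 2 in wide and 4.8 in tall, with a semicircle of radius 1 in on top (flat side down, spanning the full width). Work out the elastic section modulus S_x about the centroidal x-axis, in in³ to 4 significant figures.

Treat the section as a set of non-overlapping primitives; coordinates are from the bounding-box lower-left.
Rectangular body: 2 × 4.8, A = 9.6 in², y = 2.4 in, Ī = 18.432 in⁴.
Semicircular cap: semicircle r = 1, A = 1.5708 in², y = 5.22441 in, Ī = 0.109757 in⁴.
Centroid: ȳ = ΣA·y / ΣA = 2.79716 in.
Transfer each piece to the centroidal x-axis using Ī + A·d² with d = y − 2.79716:
  rectangular body: d = -0.397159 in → contributes +19.9463 in⁴
  semicircular cap: d = 2.42725 in → contributes +9.36421 in⁴
Total I = 29.3105 in⁴.
Extreme fibre distance c = 3.00284 in; S = I/c = 9.76091 in³.

S_x ≈ 9.761 in³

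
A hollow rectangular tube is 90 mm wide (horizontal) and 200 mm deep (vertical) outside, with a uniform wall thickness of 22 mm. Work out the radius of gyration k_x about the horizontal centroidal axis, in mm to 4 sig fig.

k_x ≈ 64.80 mm

Treat the section as a set of non-overlapping primitives; coordinates are from the bounding-box lower-left.
Outer rectangle: 90 × 200, A = 18 000 mm², y = 100 mm, Ī = 60 000 000 mm⁴.
Inner void (subtracted): 46 × 156, A = 7 176 mm², y = 100 mm, Ī = 14 552 928 mm⁴.
By symmetry the centroid is at mid-height, ȳ = 100 mm.
All pieces are centred on the horizontal centroidal axis, so I = ΣĪ (holes subtracted) = 45 447 072 mm⁴.
Radius of gyration: k = √(I/A) = √(45 447 072 / 10 824) = 64.7976 mm.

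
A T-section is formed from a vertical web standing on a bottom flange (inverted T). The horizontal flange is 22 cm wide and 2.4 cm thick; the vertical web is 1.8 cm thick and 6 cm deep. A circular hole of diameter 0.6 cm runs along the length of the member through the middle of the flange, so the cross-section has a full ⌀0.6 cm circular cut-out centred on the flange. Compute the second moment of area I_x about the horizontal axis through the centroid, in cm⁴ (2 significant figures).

Decompose the section into non-overlapping parts with the origin at the bottom-left of its bounding rectangle.
Flange: 22 × 2.4, A = 52.8 cm², y = 1.2 cm, Ī = 25.34 cm⁴.
Web: 1.8 × 6, A = 10.8 cm², y = 5.4 cm, Ī = 32.4 cm⁴.
Hole (subtracted): ⌀0.6, A = 0.2827 cm², y = 1.2 cm, Ī = 0.006362 cm⁴.
Centroid: ȳ = ΣA·y / ΣA = 1.916 cm.
Transfer each piece to the horizontal axis through the centroid using Ī + A·d² with d = y − 1.916:
  flange: d = -0.7164 cm → contributes +52.44 cm⁴
  web: d = 3.484 cm → contributes +163.5 cm⁴
  hole: d = -0.7164 cm → contributes −0.1515 cm⁴
Total I = 215.8 cm⁴.

I_x ≈ 220 cm⁴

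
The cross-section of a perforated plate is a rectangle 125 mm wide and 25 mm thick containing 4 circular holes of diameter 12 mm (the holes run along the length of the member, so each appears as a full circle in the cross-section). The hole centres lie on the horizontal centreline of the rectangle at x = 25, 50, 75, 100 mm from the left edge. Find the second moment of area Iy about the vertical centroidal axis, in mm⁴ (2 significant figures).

Iy ≈ 3.7 × 10⁶ mm⁴

Decompose the section into non-overlapping parts with the origin at the bottom-left of its bounding rectangle.
Plate: 125 × 25, A = 3 125 mm², x = 62.5 mm, Ī = 4 069 010 mm⁴.
Hole 1 (subtracted): ⌀12, A = 113.1 mm², x = 25 mm, Ī = 1 018 mm⁴.
Hole 2 (subtracted): ⌀12, A = 113.1 mm², x = 50 mm, Ī = 1 018 mm⁴.
Hole 3 (subtracted): ⌀12, A = 113.1 mm², x = 75 mm, Ī = 1 018 mm⁴.
Hole 4 (subtracted): ⌀12, A = 113.1 mm², x = 100 mm, Ī = 1 018 mm⁴.
By symmetry the centroid is at mid-width, x̄ = 62.5 mm.
Transfer each piece to the vertical centroidal axis using Ī + A·d² with d = x − 62.5:
  plate: d = 0 mm → contributes +4 069 010 mm⁴
  hole 1: d = -37.5 mm → contributes −160 061 mm⁴
  hole 2: d = -12.5 mm → contributes −18 689 mm⁴
  hole 3: d = 12.5 mm → contributes −18 689 mm⁴
  hole 4: d = 37.5 mm → contributes −160 061 mm⁴
Total I = 3 711 510 mm⁴.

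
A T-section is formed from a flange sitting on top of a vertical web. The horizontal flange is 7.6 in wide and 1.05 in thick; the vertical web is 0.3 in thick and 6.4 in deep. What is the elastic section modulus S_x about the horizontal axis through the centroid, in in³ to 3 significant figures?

S_x ≈ 4.64 in³

Treat the section as a set of non-overlapping primitives; coordinates are from the bounding-box lower-left.
Flange: 7.6 × 1.05, A = 7.98 in², y = 6.925 in, Ī = 0.73316 in⁴.
Web: 0.3 × 6.4, A = 1.92 in², y = 3.2 in, Ī = 6.5536 in⁴.
Centroid: ȳ = ΣA·y / ΣA = 6.2026 in.
Transfer each piece to the horizontal axis through the centroid using Ī + A·d² with d = y − 6.2026:
  flange: d = 0.72242 in → contributes +4.8979 in⁴
  web: d = -3.0026 in → contributes +23.863 in⁴
Total I = 28.761 in⁴.
Extreme fibre distance c = 6.2026 in; S = I/c = 4.637 in³.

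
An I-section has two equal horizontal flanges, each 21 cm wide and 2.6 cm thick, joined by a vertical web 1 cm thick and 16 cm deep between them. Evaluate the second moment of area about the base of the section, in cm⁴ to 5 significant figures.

I_base ≈ 2.3915 × 10⁴ cm⁴

Treat the section as a set of non-overlapping primitives; coordinates are from the bounding-box lower-left.
Bottom flange: 21 × 2.6, A = 54.6 cm², y = 1.3 cm, Ī = 30.758 cm⁴.
Web: 1 × 16, A = 16 cm², y = 10.6 cm, Ī = 341.3333 cm⁴.
Top flange: 21 × 2.6, A = 54.6 cm², y = 19.9 cm, Ī = 30.758 cm⁴.
Transfer each piece to the base of the section using Ī + A·d² with d = y − 0:
  bottom flange: d = 1.3 cm → contributes +123.032 cm⁴
  web: d = 10.6 cm → contributes +2139.093 cm⁴
  top flange: d = 19.9 cm → contributes +21652.9 cm⁴
Total I = 23915.03 cm⁴.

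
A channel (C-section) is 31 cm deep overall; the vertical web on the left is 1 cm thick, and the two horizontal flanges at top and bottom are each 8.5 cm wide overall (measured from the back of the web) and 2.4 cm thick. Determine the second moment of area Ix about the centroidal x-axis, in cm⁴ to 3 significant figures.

Ix ≈ 9860 cm⁴

Treat the section as a set of non-overlapping primitives; coordinates are from the bounding-box lower-left.
Web: 1 × 31, A = 31 cm², y = 15.5 cm, Ī = 2482.6 cm⁴.
Top flange (beyond web): 7.5 × 2.4, A = 18 cm², y = 29.8 cm, Ī = 8.64 cm⁴.
Bottom flange (beyond web): 7.5 × 2.4, A = 18 cm², y = 1.2 cm, Ī = 8.64 cm⁴.
By symmetry the centroid is at mid-height, ȳ = 15.5 cm.
Transfer each piece to the centroidal x-axis using Ī + A·d² with d = y − 15.5:
  web: d = 0 cm → contributes +2482.6 cm⁴
  top flange (beyond web): d = 14.3 cm → contributes +3689.5 cm⁴
  bottom flange (beyond web): d = -14.3 cm → contributes +3689.5 cm⁴
Total I = 9861.5 cm⁴.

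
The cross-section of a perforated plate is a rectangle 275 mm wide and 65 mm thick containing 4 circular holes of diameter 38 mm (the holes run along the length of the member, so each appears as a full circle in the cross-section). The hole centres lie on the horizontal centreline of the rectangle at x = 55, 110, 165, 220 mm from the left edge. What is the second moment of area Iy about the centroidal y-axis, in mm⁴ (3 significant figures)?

Iy ≈ 9.51 × 10⁷ mm⁴

Treat the section as a set of non-overlapping primitives; coordinates are from the bounding-box lower-left.
Plate: 275 × 65, A = 17 875 mm², x = 137.5 mm, Ī = 112 649 740 mm⁴.
Hole 1 (subtracted): ⌀38, A = 1134.1 mm², x = 55 mm, Ī = 102 354 mm⁴.
Hole 2 (subtracted): ⌀38, A = 1134.1 mm², x = 110 mm, Ī = 102 354 mm⁴.
Hole 3 (subtracted): ⌀38, A = 1134.1 mm², x = 165 mm, Ī = 102 354 mm⁴.
Hole 4 (subtracted): ⌀38, A = 1134.1 mm², x = 220 mm, Ī = 102 354 mm⁴.
By symmetry the centroid is at mid-width, x̄ = 137.5 mm.
Transfer each piece to the centroidal y-axis using Ī + A·d² with d = x − 137.5:
  plate: d = 0 mm → contributes +112 649 740 mm⁴
  hole 1: d = -82.5 mm → contributes −7 821 424 mm⁴
  hole 2: d = -27.5 mm → contributes −960 028 mm⁴
  hole 3: d = 27.5 mm → contributes −960 028 mm⁴
  hole 4: d = 82.5 mm → contributes −7 821 424 mm⁴
Total I = 95 086 835 mm⁴.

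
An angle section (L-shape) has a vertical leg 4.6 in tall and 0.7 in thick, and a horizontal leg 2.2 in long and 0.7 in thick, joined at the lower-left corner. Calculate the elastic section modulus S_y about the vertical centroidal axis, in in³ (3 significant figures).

S_y ≈ 0.814 in³

Split into non-overlapping primitives; take the origin at the lower-left of the bounding box.
Vertical leg: 0.7 × 4.6, A = 3.22 in², x = 0.35 in, Ī = 0.13148 in⁴.
Horizontal leg (remainder): 1.5 × 0.7, A = 1.05 in², x = 1.45 in, Ī = 0.19688 in⁴.
Centroid: x̄ = ΣA·x / ΣA = 0.62049 in.
Transfer each piece to the vertical centroidal axis using Ī + A·d² with d = x − 0.62049:
  vertical leg: d = -0.27049 in → contributes +0.36708 in⁴
  horizontal leg (remainder): d = 0.82951 in → contributes +0.91936 in⁴
Total I = 1.2864 in⁴.
Extreme fibre distance c = 1.5795 in; S = I/c = 0.81446 in³.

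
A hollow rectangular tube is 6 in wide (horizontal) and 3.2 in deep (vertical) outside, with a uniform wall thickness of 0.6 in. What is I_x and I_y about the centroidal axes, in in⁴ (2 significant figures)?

I_x ≈ 13 in⁴, I_y ≈ 39 in⁴

Treat the section as a set of non-overlapping primitives; coordinates are from the bounding-box lower-left.
Outer rectangle: 6 × 3.2, A = 19.2 in², y = 1.6 in, Ī = 16.38 in⁴.
Inner void (subtracted): 4.8 × 2, A = 9.6 in², y = 1.6 in, Ī = 3.2 in⁴.
By symmetry the centroid is at mid-height, ȳ = 1.6 in.
All pieces are centred on the centroidal x-axis, so I = ΣĪ (holes subtracted) = 13.18 in⁴.
Repeating about the centroidal y-axis gives I_y = 39.17 in⁴.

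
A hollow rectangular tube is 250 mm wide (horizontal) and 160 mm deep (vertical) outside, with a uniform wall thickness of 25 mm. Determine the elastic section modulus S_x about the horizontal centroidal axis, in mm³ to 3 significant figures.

S_x ≈ 7.89 × 10⁵ mm³

Decompose the section into non-overlapping parts with the origin at the bottom-left of its bounding rectangle.
Outer rectangle: 250 × 160, A = 40 000 mm², y = 80 mm, Ī = 85 333 333 mm⁴.
Inner void (subtracted): 200 × 110, A = 22 000 mm², y = 80 mm, Ī = 22 183 333 mm⁴.
By symmetry the centroid is at mid-height, ȳ = 80 mm.
All pieces are centred on the horizontal centroidal axis, so I = ΣĪ (holes subtracted) = 63 150 000 mm⁴.
Extreme fibre distance c = 80 mm; S = I/c = 789 375 mm³.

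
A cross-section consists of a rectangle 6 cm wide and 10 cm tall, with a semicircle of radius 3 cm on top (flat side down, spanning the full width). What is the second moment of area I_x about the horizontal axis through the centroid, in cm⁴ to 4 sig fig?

Decompose the section into non-overlapping parts with the origin at the bottom-left of its bounding rectangle.
Rectangular body: 6 × 10, A = 60 cm², y = 5 cm, Ī = 500 cm⁴.
Semicircular cap: semicircle r = 3, A = 14.1372 cm², y = 11.2732 cm, Ī = 8.89031 cm⁴.
Centroid: ȳ = ΣA·y / ΣA = 6.19624 cm.
Transfer each piece to the horizontal axis through the centroid using Ī + A·d² with d = y − 6.19624:
  rectangular body: d = -1.19624 cm → contributes +585.859 cm⁴
  semicircular cap: d = 5.077 cm → contributes +373.289 cm⁴
Total I = 959.148 cm⁴.

I_x ≈ 959.1 cm⁴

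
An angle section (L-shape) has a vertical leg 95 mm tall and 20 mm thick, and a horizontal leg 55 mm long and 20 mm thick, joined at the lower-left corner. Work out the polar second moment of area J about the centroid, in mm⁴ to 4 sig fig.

Break the section into simple shapes (no overlaps), measuring from the bottom-left corner of the bounding box.
Vertical leg: 20 × 95, A = 1 900 mm², y = 47.5 mm, Ī = 1 428 958 mm⁴.
Horizontal leg (remainder): 35 × 20, A = 700 mm², y = 10 mm, Ī = 23333.3 mm⁴.
Centroid: ȳ = ΣA·y / ΣA = 37.4038 mm.
Transfer each piece to the centroidal x-axis using Ī + A·d² with d = y − 37.4038:
  vertical leg: d = 10.0962 mm → contributes +1 622 630 mm⁴
  horizontal leg (remainder): d = -27.4038 mm → contributes +549 013 mm⁴
Total I = 2 171 643 mm⁴.
For the y-axis: x̄ = 17.4038 mm.
Repeating about the centroidal y-axis gives I_y = 521 643 mm⁴.
Polar second moment: J = I_x + I_y = 2 693 285 mm⁴.

J ≈ 2.693 × 10⁶ mm⁴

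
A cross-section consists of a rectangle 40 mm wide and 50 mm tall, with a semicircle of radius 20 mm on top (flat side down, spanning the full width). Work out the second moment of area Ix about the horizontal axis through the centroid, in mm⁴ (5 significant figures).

Ix ≈ 9.7042 × 10⁵ mm⁴

Split into non-overlapping primitives; take the origin at the lower-left of the bounding box.
Rectangular body: 40 × 50, A = 2 000 mm², y = 25 mm, Ī = 416666.7 mm⁴.
Semicircular cap: semicircle r = 20, A = 628.3185 mm², y = 58.48826 mm, Ī = 17561.11 mm⁴.
Centroid: ȳ = ΣA·y / ΣA = 33.00561 mm.
Transfer each piece to the horizontal axis through the centroid using Ī + A·d² with d = y − 33.00561:
  rectangular body: d = -8.005611 mm → contributes +544846.3 mm⁴
  semicircular cap: d = 25.48265 mm → contributes +425569.5 mm⁴
Total I = 970415.8 mm⁴.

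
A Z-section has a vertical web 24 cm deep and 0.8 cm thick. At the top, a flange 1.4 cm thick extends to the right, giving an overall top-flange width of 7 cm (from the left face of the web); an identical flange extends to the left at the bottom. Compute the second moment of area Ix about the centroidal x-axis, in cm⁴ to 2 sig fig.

Break the section into simple shapes (no overlaps), measuring from the bottom-left corner of the bounding box.
Web: 0.8 × 24, A = 19.2 cm², y = 12 cm, Ī = 921.6 cm⁴.
Top flange (beyond web): 6.2 × 1.4, A = 8.68 cm², y = 23.3 cm, Ī = 1.418 cm⁴.
Bottom flange (beyond web): 6.2 × 1.4, A = 8.68 cm², y = 0.7 cm, Ī = 1.418 cm⁴.
Centroid: ȳ = ΣA·y / ΣA = 12 cm.
Transfer each piece to the centroidal x-axis using Ī + A·d² with d = y − 12:
  web: d = 0 cm → contributes +921.6 cm⁴
  top flange (beyond web): d = 11.3 cm → contributes +1 110 cm⁴
  bottom flange (beyond web): d = -11.3 cm → contributes +1 110 cm⁴
Total I = 3 141 cm⁴.

Ix ≈ 3100 cm⁴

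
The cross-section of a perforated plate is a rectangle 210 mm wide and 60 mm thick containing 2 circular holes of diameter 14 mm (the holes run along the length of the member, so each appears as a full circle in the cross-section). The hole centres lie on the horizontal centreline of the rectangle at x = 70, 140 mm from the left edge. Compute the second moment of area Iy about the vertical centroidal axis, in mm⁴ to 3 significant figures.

Iy ≈ 4.59 × 10⁷ mm⁴

Decompose the section into non-overlapping parts with the origin at the bottom-left of its bounding rectangle.
Plate: 210 × 60, A = 12 600 mm², x = 105 mm, Ī = 46 305 000 mm⁴.
Hole 1 (subtracted): ⌀14, A = 153.94 mm², x = 70 mm, Ī = 1885.7 mm⁴.
Hole 2 (subtracted): ⌀14, A = 153.94 mm², x = 140 mm, Ī = 1885.7 mm⁴.
By symmetry the centroid is at mid-width, x̄ = 105 mm.
Transfer each piece to the vertical centroidal axis using Ī + A·d² with d = x − 105:
  plate: d = 0 mm → contributes +46 305 000 mm⁴
  hole 1: d = -35 mm → contributes −190 460 mm⁴
  hole 2: d = 35 mm → contributes −190 460 mm⁴
Total I = 45 924 080 mm⁴.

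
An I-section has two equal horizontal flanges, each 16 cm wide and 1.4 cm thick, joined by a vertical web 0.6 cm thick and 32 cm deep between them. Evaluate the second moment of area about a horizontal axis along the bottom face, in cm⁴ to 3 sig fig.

I_base ≈ 3.35 × 10⁴ cm⁴

Decompose the section into non-overlapping parts with the origin at the bottom-left of its bounding rectangle.
Bottom flange: 16 × 1.4, A = 22.4 cm², y = 0.7 cm, Ī = 3.6587 cm⁴.
Web: 0.6 × 32, A = 19.2 cm², y = 17.4 cm, Ī = 1638.4 cm⁴.
Top flange: 16 × 1.4, A = 22.4 cm², y = 34.1 cm, Ī = 3.6587 cm⁴.
Transfer each piece to a horizontal axis along the bottom face using Ī + A·d² with d = y − 0:
  bottom flange: d = 0.7 cm → contributes +14.635 cm⁴
  web: d = 17.4 cm → contributes +7451.4 cm⁴
  top flange: d = 34.1 cm → contributes +26 051 cm⁴
Total I = 33 517 cm⁴.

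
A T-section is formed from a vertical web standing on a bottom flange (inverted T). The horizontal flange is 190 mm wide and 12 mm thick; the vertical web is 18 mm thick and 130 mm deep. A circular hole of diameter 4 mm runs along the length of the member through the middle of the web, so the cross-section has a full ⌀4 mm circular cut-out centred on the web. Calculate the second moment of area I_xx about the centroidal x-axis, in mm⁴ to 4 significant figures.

I_xx ≈ 9.129 × 10⁶ mm⁴

Split into non-overlapping primitives; take the origin at the lower-left of the bounding box.
Flange: 190 × 12, A = 2 280 mm², y = 6 mm, Ī = 27 360 mm⁴.
Web: 18 × 130, A = 2 340 mm², y = 77 mm, Ī = 3 295 500 mm⁴.
Hole (subtracted): ⌀4, A = 12.5664 mm², y = 77 mm, Ī = 12.5664 mm⁴.
Centroid: ȳ = ΣA·y / ΣA = 41.8655 mm.
Transfer each piece to the centroidal x-axis using Ī + A·d² with d = y − 41.8655:
  flange: d = -35.8655 mm → contributes +2 960 197 mm⁴
  web: d = 35.1345 mm → contributes +6 184 078 mm⁴
  hole: d = 35.1345 mm → contributes −15524.9 mm⁴
Total I = 9 128 750 mm⁴.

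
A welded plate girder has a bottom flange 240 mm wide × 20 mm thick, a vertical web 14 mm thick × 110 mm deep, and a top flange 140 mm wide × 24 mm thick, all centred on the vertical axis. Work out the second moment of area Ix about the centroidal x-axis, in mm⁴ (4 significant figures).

Ix ≈ 3.646 × 10⁷ mm⁴

Treat the section as a set of non-overlapping primitives; coordinates are from the bounding-box lower-left.
Bottom plate: 240 × 20, A = 4 800 mm², y = 10 mm, Ī = 160 000 mm⁴.
Web plate: 14 × 110, A = 1 540 mm², y = 75 mm, Ī = 1 552 833 mm⁴.
Top plate: 140 × 24, A = 3 360 mm², y = 142 mm, Ī = 161 280 mm⁴.
Centroid: ȳ = ΣA·y / ΣA = 66.0433 mm.
Transfer each piece to the centroidal x-axis using Ī + A·d² with d = y − 66.0433:
  bottom plate: d = -56.0433 mm → contributes +15 236 087 mm⁴
  web plate: d = 8.9567 mm → contributes +1 676 376 mm⁴
  top plate: d = 75.9567 mm → contributes +19 546 533 mm⁴
Total I = 36 458 995 mm⁴.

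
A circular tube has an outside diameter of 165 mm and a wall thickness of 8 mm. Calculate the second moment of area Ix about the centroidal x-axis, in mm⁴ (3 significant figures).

Decompose the section into non-overlapping parts with the origin at the bottom-left of its bounding rectangle.
Outer circle: ⌀165, A = 21 382 mm², y = 82.5 mm, Ī = 36 383 601 mm⁴.
Bore (subtracted): ⌀149, A = 17 437 mm², y = 82.5 mm, Ī = 24 194 406 mm⁴.
By symmetry the centroid is at mid-height, ȳ = 82.5 mm.
All pieces are centred on the centroidal x-axis, so I = ΣĪ (holes subtracted) = 12 189 194 mm⁴.

Ix ≈ 1.22 × 10⁷ mm⁴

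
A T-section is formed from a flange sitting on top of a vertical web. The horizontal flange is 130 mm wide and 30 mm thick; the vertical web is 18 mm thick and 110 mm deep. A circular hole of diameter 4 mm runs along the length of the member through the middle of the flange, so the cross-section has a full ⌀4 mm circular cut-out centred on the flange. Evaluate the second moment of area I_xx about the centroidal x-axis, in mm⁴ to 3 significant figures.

I_xx ≈ 8.72 × 10⁶ mm⁴

Treat the section as a set of non-overlapping primitives; coordinates are from the bounding-box lower-left.
Flange: 130 × 30, A = 3 900 mm², y = 125 mm, Ī = 292 500 mm⁴.
Web: 18 × 110, A = 1 980 mm², y = 55 mm, Ī = 1 996 500 mm⁴.
Hole (subtracted): ⌀4, A = 12.566 mm², y = 125 mm, Ī = 12.566 mm⁴.
Centroid: ȳ = ΣA·y / ΣA = 101.38 mm.
Transfer each piece to the centroidal x-axis using Ī + A·d² with d = y − 101.38:
  flange: d = 23.622 mm → contributes +2 468 679 mm⁴
  web: d = -46.378 mm → contributes +6 255 336 mm⁴
  hole: d = 23.622 mm → contributes −7024.5 mm⁴
Total I = 8 716 990 mm⁴.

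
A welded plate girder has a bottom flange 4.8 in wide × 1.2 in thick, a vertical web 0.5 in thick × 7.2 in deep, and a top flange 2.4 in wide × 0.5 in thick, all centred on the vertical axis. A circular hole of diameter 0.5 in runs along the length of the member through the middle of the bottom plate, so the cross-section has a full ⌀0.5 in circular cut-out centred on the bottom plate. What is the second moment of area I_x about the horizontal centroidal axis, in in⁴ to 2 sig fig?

I_x ≈ 98 in⁴

Split into non-overlapping primitives; take the origin at the lower-left of the bounding box.
Bottom plate: 4.8 × 1.2, A = 5.76 in², y = 0.6 in, Ī = 0.6912 in⁴.
Web plate: 0.5 × 7.2, A = 3.6 in², y = 4.8 in, Ī = 15.55 in⁴.
Top plate: 2.4 × 0.5, A = 1.2 in², y = 8.65 in, Ī = 0.025 in⁴.
Hole (subtracted): ⌀0.5, A = 0.1963 in², y = 0.6 in, Ī = 0.003068 in⁴.
Centroid: ȳ = ΣA·y / ΣA = 2.991 in.
Transfer each piece to the horizontal centroidal axis using Ī + A·d² with d = y − 2.991:
  bottom plate: d = -2.391 in → contributes +33.62 in⁴
  web plate: d = 1.809 in → contributes +27.33 in⁴
  top plate: d = 5.659 in → contributes +38.45 in⁴
  hole: d = -2.391 in → contributes −1.126 in⁴
Total I = 98.28 in⁴.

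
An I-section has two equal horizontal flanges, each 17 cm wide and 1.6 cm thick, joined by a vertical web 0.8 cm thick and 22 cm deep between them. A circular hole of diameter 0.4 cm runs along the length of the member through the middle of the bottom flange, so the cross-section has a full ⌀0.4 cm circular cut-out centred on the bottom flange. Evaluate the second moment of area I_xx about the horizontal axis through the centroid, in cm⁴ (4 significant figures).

Treat the section as a set of non-overlapping primitives; coordinates are from the bounding-box lower-left.
Bottom flange: 17 × 1.6, A = 27.2 cm², y = 0.8 cm, Ī = 5.80267 cm⁴.
Web: 0.8 × 22, A = 17.6 cm², y = 12.6 cm, Ī = 709.867 cm⁴.
Top flange: 17 × 1.6, A = 27.2 cm², y = 24.4 cm, Ī = 5.80267 cm⁴.
Hole (subtracted): ⌀0.4, A = 0.125664 cm², y = 0.8 cm, Ī = 0.00125664 cm⁴.
Centroid: ȳ = ΣA·y / ΣA = 12.6206 cm.
Transfer each piece to the horizontal axis through the centroid using Ī + A·d² with d = y − 12.6206:
  bottom flange: d = -11.8206 cm → contributes +3806.39 cm⁴
  web: d = -0.0206309 cm → contributes +709.874 cm⁴
  top flange: d = 11.7794 cm → contributes +3779.9 cm⁴
  hole: d = -11.8206 cm → contributes −17.5599 cm⁴
Total I = 8278.6 cm⁴.

I_xx ≈ 8279 cm⁴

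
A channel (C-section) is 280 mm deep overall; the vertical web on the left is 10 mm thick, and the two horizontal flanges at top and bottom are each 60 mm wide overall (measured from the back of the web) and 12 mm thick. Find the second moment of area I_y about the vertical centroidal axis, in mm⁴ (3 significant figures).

Break the section into simple shapes (no overlaps), measuring from the bottom-left corner of the bounding box.
Web: 10 × 280, A = 2 800 mm², x = 5 mm, Ī = 23 333 mm⁴.
Top flange (beyond web): 50 × 12, A = 600 mm², x = 35 mm, Ī = 125 000 mm⁴.
Bottom flange (beyond web): 50 × 12, A = 600 mm², x = 35 mm, Ī = 125 000 mm⁴.
Centroid: x̄ = ΣA·x / ΣA = 14 mm.
Transfer each piece to the vertical centroidal axis using Ī + A·d² with d = x − 14:
  web: d = -9 mm → contributes +250 133 mm⁴
  top flange (beyond web): d = 21 mm → contributes +389 600 mm⁴
  bottom flange (beyond web): d = 21 mm → contributes +389 600 mm⁴
Total I = 1 029 333 mm⁴.

I_y ≈ 1.03 × 10⁶ mm⁴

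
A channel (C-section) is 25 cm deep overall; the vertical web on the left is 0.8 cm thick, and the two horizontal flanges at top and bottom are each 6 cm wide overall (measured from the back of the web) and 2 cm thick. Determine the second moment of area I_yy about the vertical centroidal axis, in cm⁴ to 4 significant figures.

Split into non-overlapping primitives; take the origin at the lower-left of the bounding box.
Web: 0.8 × 25, A = 20 cm², x = 0.4 cm, Ī = 1.06667 cm⁴.
Top flange (beyond web): 5.2 × 2, A = 10.4 cm², x = 3.4 cm, Ī = 23.4347 cm⁴.
Bottom flange (beyond web): 5.2 × 2, A = 10.4 cm², x = 3.4 cm, Ī = 23.4347 cm⁴.
Centroid: x̄ = ΣA·x / ΣA = 1.92941 cm.
Transfer each piece to the vertical centroidal axis using Ī + A·d² with d = x − 1.92941:
  web: d = -1.52941 cm → contributes +47.8487 cm⁴
  top flange (beyond web): d = 1.47059 cm → contributes +45.926 cm⁴
  bottom flange (beyond web): d = 1.47059 cm → contributes +45.926 cm⁴
Total I = 139.701 cm⁴.

I_yy ≈ 139.7 cm⁴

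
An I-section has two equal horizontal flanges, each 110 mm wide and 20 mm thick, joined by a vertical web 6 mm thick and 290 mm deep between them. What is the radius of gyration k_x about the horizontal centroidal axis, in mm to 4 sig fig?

Split into non-overlapping primitives; take the origin at the lower-left of the bounding box.
Bottom flange: 110 × 20, A = 2 200 mm², y = 10 mm, Ī = 73333.3 mm⁴.
Web: 6 × 290, A = 1 740 mm², y = 165 mm, Ī = 12 194 500 mm⁴.
Top flange: 110 × 20, A = 2 200 mm², y = 320 mm, Ī = 73333.3 mm⁴.
By symmetry the centroid is at mid-height, ȳ = 165 mm.
Transfer each piece to the horizontal centroidal axis using Ī + A·d² with d = y − 165:
  bottom flange: d = -155 mm → contributes +52 928 333 mm⁴
  web: d = 0 mm → contributes +12 194 500 mm⁴
  top flange: d = 155 mm → contributes +52 928 333 mm⁴
Total I = 118 051 167 mm⁴.
Radius of gyration: k = √(I/A) = √(118 051 167 / 6 140) = 138.66 mm.

k_x ≈ 138.7 mm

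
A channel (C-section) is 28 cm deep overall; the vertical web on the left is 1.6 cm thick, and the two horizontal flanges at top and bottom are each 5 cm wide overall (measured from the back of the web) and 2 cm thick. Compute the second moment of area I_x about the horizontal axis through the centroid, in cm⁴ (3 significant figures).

I_x ≈ 5230 cm⁴

Split into non-overlapping primitives; take the origin at the lower-left of the bounding box.
Web: 1.6 × 28, A = 44.8 cm², y = 14 cm, Ī = 2926.9 cm⁴.
Top flange (beyond web): 3.4 × 2, A = 6.8 cm², y = 27 cm, Ī = 2.2667 cm⁴.
Bottom flange (beyond web): 3.4 × 2, A = 6.8 cm², y = 1 cm, Ī = 2.2667 cm⁴.
By symmetry the centroid is at mid-height, ȳ = 14 cm.
Transfer each piece to the horizontal axis through the centroid using Ī + A·d² with d = y − 14:
  web: d = 0 cm → contributes +2926.9 cm⁴
  top flange (beyond web): d = 13 cm → contributes +1151.5 cm⁴
  bottom flange (beyond web): d = -13 cm → contributes +1151.5 cm⁴
Total I = 5229.9 cm⁴.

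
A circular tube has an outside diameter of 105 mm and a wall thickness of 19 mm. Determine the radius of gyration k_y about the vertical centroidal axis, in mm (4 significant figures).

k_y ≈ 31.14 mm

Decompose the section into non-overlapping parts with the origin at the bottom-left of its bounding rectangle.
Outer circle: ⌀105, A = 8659.01 mm², x = 52.5 mm, Ī = 5 966 602 mm⁴.
Bore (subtracted): ⌀67, A = 3525.65 mm², x = 52.5 mm, Ī = 989 166 mm⁴.
By symmetry the centroid is at mid-width, x̄ = 52.5 mm.
All pieces are centred on the vertical centroidal axis, so I = ΣĪ (holes subtracted) = 4 977 437 mm⁴.
Radius of gyration: k = √(I/A) = √(4 977 437 / 5133.36) = 31.1388 mm.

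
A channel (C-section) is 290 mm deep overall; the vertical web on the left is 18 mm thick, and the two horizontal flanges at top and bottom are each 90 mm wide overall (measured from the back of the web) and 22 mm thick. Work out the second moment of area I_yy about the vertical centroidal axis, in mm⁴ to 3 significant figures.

Decompose the section into non-overlapping parts with the origin at the bottom-left of its bounding rectangle.
Web: 18 × 290, A = 5 220 mm², x = 9 mm, Ī = 140 940 mm⁴.
Top flange (beyond web): 72 × 22, A = 1 584 mm², x = 54 mm, Ī = 684 288 mm⁴.
Bottom flange (beyond web): 72 × 22, A = 1 584 mm², x = 54 mm, Ī = 684 288 mm⁴.
Centroid: x̄ = ΣA·x / ΣA = 25.996 mm.
Transfer each piece to the vertical centroidal axis using Ī + A·d² with d = x − 25.996:
  web: d = -16.996 mm → contributes +1 648 758 mm⁴
  top flange (beyond web): d = 28.004 mm → contributes +1 926 525 mm⁴
  bottom flange (beyond web): d = 28.004 mm → contributes +1 926 525 mm⁴
Total I = 5 501 808 mm⁴.

I_yy ≈ 5.50 × 10⁶ mm⁴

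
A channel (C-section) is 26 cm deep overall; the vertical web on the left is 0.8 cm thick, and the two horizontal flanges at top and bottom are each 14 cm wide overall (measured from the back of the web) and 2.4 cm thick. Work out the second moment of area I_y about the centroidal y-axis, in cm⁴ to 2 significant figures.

I_y ≈ 1700 cm⁴

Split into non-overlapping primitives; take the origin at the lower-left of the bounding box.
Web: 0.8 × 26, A = 20.8 cm², x = 0.4 cm, Ī = 1.109 cm⁴.
Top flange (beyond web): 13.2 × 2.4, A = 31.68 cm², x = 7.4 cm, Ī = 460 cm⁴.
Bottom flange (beyond web): 13.2 × 2.4, A = 31.68 cm², x = 7.4 cm, Ī = 460 cm⁴.
Centroid: x̄ = ΣA·x / ΣA = 5.67 cm.
Transfer each piece to the centroidal y-axis using Ī + A·d² with d = x − 5.67:
  web: d = -5.27 cm → contributes +578.8 cm⁴
  top flange (beyond web): d = 1.73 cm → contributes +554.8 cm⁴
  bottom flange (beyond web): d = 1.73 cm → contributes +554.8 cm⁴
Total I = 1 688 cm⁴.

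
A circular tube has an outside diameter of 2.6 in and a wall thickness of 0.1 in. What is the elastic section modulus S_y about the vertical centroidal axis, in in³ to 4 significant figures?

Split into non-overlapping primitives; take the origin at the lower-left of the bounding box.
Outer circle: ⌀2.6, A = 5.30929 in², x = 1.3 in, Ī = 2.24318 in⁴.
Bore (subtracted): ⌀2.4, A = 4.52389 in², x = 1.3 in, Ī = 1.6286 in⁴.
By symmetry the centroid is at mid-width, x̄ = 1.3 in.
All pieces are centred on the vertical centroidal axis, so I = ΣĪ (holes subtracted) = 0.614574 in⁴.
Extreme fibre distance c = 1.3 in; S = I/c = 0.472749 in³.

S_y ≈ 0.4727 in³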